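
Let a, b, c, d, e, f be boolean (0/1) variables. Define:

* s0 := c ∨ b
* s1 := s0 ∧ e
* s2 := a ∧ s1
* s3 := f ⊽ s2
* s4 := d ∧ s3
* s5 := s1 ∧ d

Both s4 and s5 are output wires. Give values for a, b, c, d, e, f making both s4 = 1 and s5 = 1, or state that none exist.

Check with a=0, b=1, c=1, d=1, e=1, f=0:
s0 = c ∨ b = 1 ∨ 1 = 1
s1 = s0 ∧ e = 1 ∧ 1 = 1
s2 = a ∧ s1 = 0 ∧ 1 = 0
s3 = f ⊽ s2 = 0 ⊽ 0 = 1
s4 = d ∧ s3 = 1 ∧ 1 = 1
s5 = s1 ∧ d = 1 ∧ 1 = 1
So s4 = 1 and s5 = 1.

a=0, b=1, c=1, d=1, e=1, f=0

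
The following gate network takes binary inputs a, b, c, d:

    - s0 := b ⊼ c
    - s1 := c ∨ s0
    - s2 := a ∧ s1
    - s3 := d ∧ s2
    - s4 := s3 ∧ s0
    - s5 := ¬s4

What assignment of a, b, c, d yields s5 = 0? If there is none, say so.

a=1 b=0 c=0 d=1

s5 = ¬s4 must be 0, so s4 = 1.
s4 = s3 ∧ s0 must be 1, so both s3 = 1 and s0 = 1.
s3 = d ∧ s2 must be 1, so both d = 1 and s2 = 1.
Check with a=1 b=0 c=0 d=1:
s0 = b ⊼ c = 0 ⊼ 0 = 1
s1 = c ∨ s0 = 0 ∨ 1 = 1
s2 = a ∧ s1 = 1 ∧ 1 = 1
s3 = d ∧ s2 = 1 ∧ 1 = 1
s4 = s3 ∧ s0 = 1 ∧ 1 = 1
s5 = ¬s4 = ¬1 = 0
So s5 = 0 as required.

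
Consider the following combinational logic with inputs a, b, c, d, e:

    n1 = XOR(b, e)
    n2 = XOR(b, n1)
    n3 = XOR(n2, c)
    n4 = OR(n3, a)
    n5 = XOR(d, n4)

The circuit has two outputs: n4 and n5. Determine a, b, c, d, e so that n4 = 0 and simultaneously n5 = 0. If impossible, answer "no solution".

a=0 b=0 c=0 d=0 e=0

Check with a=0 b=0 c=0 d=0 e=0:
n1 = XOR(b, e) = XOR(0, 0) = 0
n2 = XOR(b, n1) = XOR(0, 0) = 0
n3 = XOR(n2, c) = XOR(0, 0) = 0
n4 = OR(n3, a) = OR(0, 0) = 0
n5 = XOR(d, n4) = XOR(0, 0) = 0
So n4 = 0 and n5 = 0.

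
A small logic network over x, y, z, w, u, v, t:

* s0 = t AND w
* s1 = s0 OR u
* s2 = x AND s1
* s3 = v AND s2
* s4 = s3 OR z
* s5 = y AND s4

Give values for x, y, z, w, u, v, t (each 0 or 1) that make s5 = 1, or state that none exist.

x=0 y=1 z=1 w=1 u=1 v=1 t=1

Check with x=0 y=1 z=1 w=1 u=1 v=1 t=1:
s0 = t AND w = 1 AND 1 = 1
s1 = s0 OR u = 1 OR 1 = 1
s2 = x AND s1 = 0 AND 1 = 0
s3 = v AND s2 = 1 AND 0 = 0
s4 = s3 OR z = 0 OR 1 = 1
s5 = y AND s4 = 1 AND 1 = 1
So s5 = 1 as required.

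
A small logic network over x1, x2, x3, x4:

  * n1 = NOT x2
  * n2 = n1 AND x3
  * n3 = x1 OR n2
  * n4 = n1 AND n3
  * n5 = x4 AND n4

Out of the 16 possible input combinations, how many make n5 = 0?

n5 = x4 AND n4 must be 0, so at least one of x4, n4 is 0.
Enumerating the 16 input combinations, 13 give n5 = 0 and 3 give n5 = 1.

13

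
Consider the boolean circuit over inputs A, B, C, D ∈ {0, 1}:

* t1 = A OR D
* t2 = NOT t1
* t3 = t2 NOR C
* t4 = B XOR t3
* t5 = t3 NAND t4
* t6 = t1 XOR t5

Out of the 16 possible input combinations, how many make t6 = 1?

t6 = t1 XOR t5 must be 1, so t1 and t5 differ.
Enumerating the 16 input combinations, 7 give t6 = 1 and 9 give t6 = 0.

7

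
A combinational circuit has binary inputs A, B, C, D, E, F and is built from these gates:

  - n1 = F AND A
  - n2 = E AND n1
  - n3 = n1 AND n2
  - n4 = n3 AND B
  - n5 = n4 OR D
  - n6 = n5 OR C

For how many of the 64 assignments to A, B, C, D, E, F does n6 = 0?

n6 = n5 OR C must be 0, so both n5 = 0 and C = 0.
n5 = n4 OR D must be 0, so both n4 = 0 and D = 0.
Enumerating the 64 input combinations, 15 give n6 = 0 and 49 give n6 = 1.

15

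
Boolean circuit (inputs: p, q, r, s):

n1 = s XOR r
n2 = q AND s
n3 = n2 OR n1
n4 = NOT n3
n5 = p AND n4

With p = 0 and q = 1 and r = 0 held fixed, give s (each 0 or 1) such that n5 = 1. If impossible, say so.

With p = 0 and q = 1 and r = 0 fixed, none of the 2 settings of s give n5 = 1.
For example, with s=1:
n1 = s XOR r = 1 XOR 0 = 1
n2 = q AND s = 1 AND 1 = 1
n3 = n2 OR n1 = 1 OR 1 = 1
n4 = NOT n3 = NOT 1 = 0
n5 = p AND n4 = 0 AND 0 = 0
giving n5 = 0 ≠ 1.

no solution exists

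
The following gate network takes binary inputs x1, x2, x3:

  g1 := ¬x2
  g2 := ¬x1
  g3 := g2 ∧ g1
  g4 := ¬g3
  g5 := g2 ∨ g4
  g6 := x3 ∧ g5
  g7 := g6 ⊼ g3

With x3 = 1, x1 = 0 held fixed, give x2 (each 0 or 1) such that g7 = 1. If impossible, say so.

x2=1

Check with x3 = 1, x1 = 0 and x2=1:
g1 = ¬x2 = ¬1 = 0
g2 = ¬x1 = ¬0 = 1
g3 = g2 ∧ g1 = 1 ∧ 0 = 0
g4 = ¬g3 = ¬0 = 1
g5 = g2 ∨ g4 = 1 ∨ 1 = 1
g6 = x3 ∧ g5 = 1 ∧ 1 = 1
g7 = g6 ⊼ g3 = 1 ⊼ 0 = 1
So g7 = 1.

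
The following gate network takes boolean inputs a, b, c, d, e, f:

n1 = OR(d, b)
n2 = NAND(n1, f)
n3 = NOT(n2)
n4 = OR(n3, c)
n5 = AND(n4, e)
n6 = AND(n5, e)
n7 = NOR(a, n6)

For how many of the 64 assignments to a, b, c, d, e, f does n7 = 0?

43

n7 = NOR(a, n6) must be 0, so at least one of a, n6 is 1.
Enumerating the 64 input combinations, 43 give n7 = 0 and 21 give n7 = 1.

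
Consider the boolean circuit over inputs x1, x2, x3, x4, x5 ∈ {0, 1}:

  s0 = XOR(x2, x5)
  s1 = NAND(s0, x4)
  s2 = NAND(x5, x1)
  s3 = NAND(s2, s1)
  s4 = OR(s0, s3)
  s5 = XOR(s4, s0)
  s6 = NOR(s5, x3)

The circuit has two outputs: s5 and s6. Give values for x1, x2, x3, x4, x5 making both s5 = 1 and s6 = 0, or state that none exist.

x1=1, x2=1, x3=1, x4=0, x5=1

Check with x1=1, x2=1, x3=1, x4=0, x5=1:
s0 = XOR(x2, x5) = XOR(1, 1) = 0
s1 = NAND(s0, x4) = NAND(0, 0) = 1
s2 = NAND(x5, x1) = NAND(1, 1) = 0
s3 = NAND(s2, s1) = NAND(0, 1) = 1
s4 = OR(s0, s3) = OR(0, 1) = 1
s5 = XOR(s4, s0) = XOR(1, 0) = 1
s6 = NOR(s5, x3) = NOR(1, 1) = 0
So s5 = 1 and s6 = 0.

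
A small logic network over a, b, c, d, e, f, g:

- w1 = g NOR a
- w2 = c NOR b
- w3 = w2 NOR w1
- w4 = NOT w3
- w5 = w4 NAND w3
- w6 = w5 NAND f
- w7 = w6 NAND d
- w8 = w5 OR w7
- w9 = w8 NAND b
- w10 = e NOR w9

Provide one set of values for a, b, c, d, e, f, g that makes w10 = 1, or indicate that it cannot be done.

w10 = e NOR w9 must be 1, so both e = 0 and w9 = 0.
Check with a=0 b=1 c=0 d=0 e=0 f=1 g=0:
w1 = g NOR a = 0 NOR 0 = 1
w2 = c NOR b = 0 NOR 1 = 0
w3 = w2 NOR w1 = 0 NOR 1 = 0
w4 = NOT w3 = NOT 0 = 1
w5 = w4 NAND w3 = 1 NAND 0 = 1
w6 = w5 NAND f = 1 NAND 1 = 0
w7 = w6 NAND d = 0 NAND 0 = 1
w8 = w5 OR w7 = 1 OR 1 = 1
w9 = w8 NAND b = 1 NAND 1 = 0
w10 = e NOR w9 = 0 NOR 0 = 1
So w10 = 1 as required.

a=0 b=1 c=0 d=0 e=0 f=1 g=0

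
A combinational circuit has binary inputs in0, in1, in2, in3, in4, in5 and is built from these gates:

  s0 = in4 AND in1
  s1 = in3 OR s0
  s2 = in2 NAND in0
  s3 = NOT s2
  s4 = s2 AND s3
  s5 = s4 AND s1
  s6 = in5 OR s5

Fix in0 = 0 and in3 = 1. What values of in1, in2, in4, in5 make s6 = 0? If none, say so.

s6 = in5 OR s5 must be 0, so both in5 = 0 and s5 = 0.
Check with in0 = 0 and in3 = 1 and in1=1, in2=1, in4=1, in5=0:
s0 = in4 AND in1 = 1 AND 1 = 1
s1 = in3 OR s0 = 1 OR 1 = 1
s2 = in2 NAND in0 = 1 NAND 0 = 1
s3 = NOT s2 = NOT 1 = 0
s4 = s2 AND s3 = 1 AND 0 = 0
s5 = s4 AND s1 = 0 AND 1 = 0
s6 = in5 OR s5 = 0 OR 0 = 0
So s6 = 0.

in1=1 in2=1 in4=1 in5=0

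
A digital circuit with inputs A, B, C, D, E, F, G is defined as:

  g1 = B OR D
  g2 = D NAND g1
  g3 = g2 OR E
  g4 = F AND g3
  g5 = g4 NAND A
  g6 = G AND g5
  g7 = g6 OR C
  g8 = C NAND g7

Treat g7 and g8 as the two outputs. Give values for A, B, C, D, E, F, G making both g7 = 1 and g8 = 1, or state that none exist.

Check with A=1, B=0, C=0, D=0, E=1, F=0, G=1:
g1 = B OR D = 0 OR 0 = 0
g2 = D NAND g1 = 0 NAND 0 = 1
g3 = g2 OR E = 1 OR 1 = 1
g4 = F AND g3 = 0 AND 1 = 0
g5 = g4 NAND A = 0 NAND 1 = 1
g6 = G AND g5 = 1 AND 1 = 1
g7 = g6 OR C = 1 OR 0 = 1
g8 = C NAND g7 = 0 NAND 1 = 1
So g7 = 1 and g8 = 1.

A=1, B=0, C=0, D=0, E=1, F=0, G=1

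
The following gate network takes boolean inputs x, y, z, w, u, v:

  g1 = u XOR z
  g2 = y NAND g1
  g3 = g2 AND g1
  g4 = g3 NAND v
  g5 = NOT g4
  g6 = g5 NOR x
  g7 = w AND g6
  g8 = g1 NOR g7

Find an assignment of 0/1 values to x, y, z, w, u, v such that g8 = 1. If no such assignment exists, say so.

g8 = g1 NOR g7 must be 1, so both g1 = 0 and g7 = 0.
Check with x=1, y=0, z=0, w=1, u=0, v=1:
g1 = u XOR z = 0 XOR 0 = 0
g2 = y NAND g1 = 0 NAND 0 = 1
g3 = g2 AND g1 = 1 AND 0 = 0
g4 = g3 NAND v = 0 NAND 1 = 1
g5 = NOT g4 = NOT 1 = 0
g6 = g5 NOR x = 0 NOR 1 = 0
g7 = w AND g6 = 1 AND 0 = 0
g8 = g1 NOR g7 = 0 NOR 0 = 1
So g8 = 1 as required.

x=1, y=0, z=0, w=1, u=0, v=1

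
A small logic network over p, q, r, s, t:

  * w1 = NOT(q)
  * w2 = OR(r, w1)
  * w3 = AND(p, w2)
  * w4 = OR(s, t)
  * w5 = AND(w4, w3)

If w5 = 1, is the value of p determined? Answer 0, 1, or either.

1

w5 = AND(w4, w3) must be 1, so both w4 = 1 and w3 = 1.
Every assignment with w5 = 1 has p = 1; there are 9 such assignment(s).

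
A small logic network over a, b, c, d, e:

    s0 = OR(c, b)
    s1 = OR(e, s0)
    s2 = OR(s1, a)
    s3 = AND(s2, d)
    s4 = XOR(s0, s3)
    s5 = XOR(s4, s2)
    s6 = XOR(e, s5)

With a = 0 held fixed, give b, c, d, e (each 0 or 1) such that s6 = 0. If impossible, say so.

s6 = XOR(e, s5) must be 0, so e and s5 are equal.
Check with a = 0 and b=0, c=0, d=1, e=0:
s0 = OR(c, b) = OR(0, 0) = 0
s1 = OR(e, s0) = OR(0, 0) = 0
s2 = OR(s1, a) = OR(0, 0) = 0
s3 = AND(s2, d) = AND(0, 1) = 0
s4 = XOR(s0, s3) = XOR(0, 0) = 0
s5 = XOR(s4, s2) = XOR(0, 0) = 0
s6 = XOR(e, s5) = XOR(0, 0) = 0
So s6 = 0.

b=0 c=0 d=1 e=0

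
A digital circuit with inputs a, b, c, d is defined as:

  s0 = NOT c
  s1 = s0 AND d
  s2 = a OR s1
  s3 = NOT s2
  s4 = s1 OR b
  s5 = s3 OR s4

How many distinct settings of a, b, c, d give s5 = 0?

s5 = s3 OR s4 must be 0, so both s3 = 0 and s4 = 0.
s3 = NOT s2 must be 0, so s2 = 1.
Satisfying assignments:
  a=1, b=0, c=0, d=0
  a=1, b=0, c=1, d=0
  a=1, b=0, c=1, d=1

3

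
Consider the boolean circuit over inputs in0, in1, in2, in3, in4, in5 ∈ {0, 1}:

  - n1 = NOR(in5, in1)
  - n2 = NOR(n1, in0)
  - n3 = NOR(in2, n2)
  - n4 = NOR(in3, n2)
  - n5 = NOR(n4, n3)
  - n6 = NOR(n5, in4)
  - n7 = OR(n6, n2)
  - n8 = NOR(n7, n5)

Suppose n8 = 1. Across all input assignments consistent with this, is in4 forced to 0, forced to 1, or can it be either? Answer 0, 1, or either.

n8 = NOR(n7, n5) must be 1, so both n7 = 0 and n5 = 0.
n7 = OR(n6, n2) must be 0, so both n6 = 0 and n2 = 0.
Every assignment with n8 = 1 has in4 = 1; there are 15 such assignment(s).

1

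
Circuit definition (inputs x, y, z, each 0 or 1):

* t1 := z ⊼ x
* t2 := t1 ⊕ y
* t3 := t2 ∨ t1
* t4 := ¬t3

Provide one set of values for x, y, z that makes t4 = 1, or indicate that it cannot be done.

Check with x=1, y=0, z=1:
t1 = z ⊼ x = 1 ⊼ 1 = 0
t2 = t1 ⊕ y = 0 ⊕ 0 = 0
t3 = t2 ∨ t1 = 0 ∨ 0 = 0
t4 = ¬t3 = ¬0 = 1
So t4 = 1 as required.

x=1, y=0, z=1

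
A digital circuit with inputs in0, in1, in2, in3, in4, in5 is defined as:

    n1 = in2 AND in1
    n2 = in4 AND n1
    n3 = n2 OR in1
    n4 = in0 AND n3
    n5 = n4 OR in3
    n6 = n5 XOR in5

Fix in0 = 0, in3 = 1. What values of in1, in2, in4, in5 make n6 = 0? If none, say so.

in1=1, in2=0, in4=0, in5=1

n6 = n5 XOR in5 must be 0, so n5 and in5 are equal.
Check with in0 = 0, in3 = 1 and in1=1, in2=0, in4=0, in5=1:
n1 = in2 AND in1 = 0 AND 1 = 0
n2 = in4 AND n1 = 0 AND 0 = 0
n3 = n2 OR in1 = 0 OR 1 = 1
n4 = in0 AND n3 = 0 AND 1 = 0
n5 = n4 OR in3 = 0 OR 1 = 1
n6 = n5 XOR in5 = 1 XOR 1 = 0
So n6 = 0.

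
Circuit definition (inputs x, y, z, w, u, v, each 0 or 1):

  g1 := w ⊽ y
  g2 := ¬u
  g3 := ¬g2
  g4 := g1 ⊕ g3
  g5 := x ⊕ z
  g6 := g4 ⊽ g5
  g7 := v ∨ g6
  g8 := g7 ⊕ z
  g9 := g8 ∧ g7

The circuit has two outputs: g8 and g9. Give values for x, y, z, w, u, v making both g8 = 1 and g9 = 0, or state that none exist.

x=0, y=0, z=1, w=0, u=1, v=0

Check with x=0, y=0, z=1, w=0, u=1, v=0:
g1 = w ⊽ y = 0 ⊽ 0 = 1
g2 = ¬u = ¬1 = 0
g3 = ¬g2 = ¬0 = 1
g4 = g1 ⊕ g3 = 1 ⊕ 1 = 0
g5 = x ⊕ z = 0 ⊕ 1 = 1
g6 = g4 ⊽ g5 = 0 ⊽ 1 = 0
g7 = v ∨ g6 = 0 ∨ 0 = 0
g8 = g7 ⊕ z = 0 ⊕ 1 = 1
g9 = g8 ∧ g7 = 1 ∧ 0 = 0
So g8 = 1 and g9 = 0.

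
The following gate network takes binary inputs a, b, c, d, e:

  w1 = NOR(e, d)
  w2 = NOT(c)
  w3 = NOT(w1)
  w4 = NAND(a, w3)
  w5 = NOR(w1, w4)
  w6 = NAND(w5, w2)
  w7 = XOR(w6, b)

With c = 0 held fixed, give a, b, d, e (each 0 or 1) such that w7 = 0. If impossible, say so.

a=0, b=1, d=0, e=0

w7 = XOR(w6, b) must be 0, so w6 and b are equal.
Check with c = 0 and a=0, b=1, d=0, e=0:
w1 = NOR(e, d) = NOR(0, 0) = 1
w2 = NOT(c) = NOT 0 = 1
w3 = NOT(w1) = NOT 1 = 0
w4 = NAND(a, w3) = NAND(0, 0) = 1
w5 = NOR(w1, w4) = NOR(1, 1) = 0
w6 = NAND(w5, w2) = NAND(0, 1) = 1
w7 = XOR(w6, b) = XOR(1, 1) = 0
So w7 = 0.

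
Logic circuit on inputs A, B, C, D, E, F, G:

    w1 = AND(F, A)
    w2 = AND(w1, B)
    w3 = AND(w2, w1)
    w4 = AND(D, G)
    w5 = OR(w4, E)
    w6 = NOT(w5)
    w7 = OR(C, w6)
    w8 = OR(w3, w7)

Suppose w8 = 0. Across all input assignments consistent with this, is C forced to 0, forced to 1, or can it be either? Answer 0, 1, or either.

w8 = OR(w3, w7) must be 0, so both w3 = 0 and w7 = 0.
w3 = AND(w2, w1) must be 0, so at least one of w2, w1 is 0.
Every assignment with w8 = 0 has C = 0; there are 35 such assignment(s).

0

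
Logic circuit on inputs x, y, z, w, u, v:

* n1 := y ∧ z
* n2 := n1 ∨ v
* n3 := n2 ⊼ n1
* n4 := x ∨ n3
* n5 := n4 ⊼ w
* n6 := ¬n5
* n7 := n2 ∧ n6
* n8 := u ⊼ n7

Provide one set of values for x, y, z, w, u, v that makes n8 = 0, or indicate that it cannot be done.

n8 = u ⊼ n7 must be 0, so both u = 1 and n7 = 1.
Check with x=1 y=1 z=0 w=1 u=1 v=1:
n1 = y ∧ z = 1 ∧ 0 = 0
n2 = n1 ∨ v = 0 ∨ 1 = 1
n3 = n2 ⊼ n1 = 1 ⊼ 0 = 1
n4 = x ∨ n3 = 1 ∨ 1 = 1
n5 = n4 ⊼ w = 1 ⊼ 1 = 0
n6 = ¬n5 = ¬0 = 1
n7 = n2 ∧ n6 = 1 ∧ 1 = 1
n8 = u ⊼ n7 = 1 ⊼ 1 = 0
So n8 = 0 as required.

x=1 y=1 z=0 w=1 u=1 v=1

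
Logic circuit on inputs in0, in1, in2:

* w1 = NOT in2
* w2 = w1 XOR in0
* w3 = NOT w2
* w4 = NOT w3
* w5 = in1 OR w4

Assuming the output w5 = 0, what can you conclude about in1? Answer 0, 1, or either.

0

w5 = in1 OR w4 must be 0, so both in1 = 0 and w4 = 0.
Every assignment with w5 = 0 has in1 = 0; there are 2 such assignment(s).
  in0=0, in1=0, in2=1
  in0=1, in1=0, in2=0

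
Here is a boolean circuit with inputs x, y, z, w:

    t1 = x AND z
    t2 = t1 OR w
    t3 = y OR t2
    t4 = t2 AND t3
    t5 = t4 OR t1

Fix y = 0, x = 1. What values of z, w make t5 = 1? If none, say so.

t5 = t4 OR t1 must be 1, so at least one of t4, t1 is 1.
Check with y = 0, x = 1 and z=0, w=1:
t1 = x AND z = 1 AND 0 = 0
t2 = t1 OR w = 0 OR 1 = 1
t3 = y OR t2 = 0 OR 1 = 1
t4 = t2 AND t3 = 1 AND 1 = 1
t5 = t4 OR t1 = 1 OR 0 = 1
So t5 = 1.

z=0, w=1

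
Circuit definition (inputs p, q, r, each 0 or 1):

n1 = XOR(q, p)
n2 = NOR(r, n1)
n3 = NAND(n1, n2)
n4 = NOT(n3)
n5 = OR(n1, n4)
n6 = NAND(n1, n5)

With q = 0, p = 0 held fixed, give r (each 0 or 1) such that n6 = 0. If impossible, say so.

With q = 0, p = 0 fixed, none of the 2 settings of r give n6 = 0.
For example, with r=0:
n1 = XOR(q, p) = XOR(0, 0) = 0
n2 = NOR(r, n1) = NOR(0, 0) = 1
n3 = NAND(n1, n2) = NAND(0, 1) = 1
n4 = NOT(n3) = NOT 1 = 0
n5 = OR(n1, n4) = OR(0, 0) = 0
n6 = NAND(n1, n5) = NAND(0, 0) = 1
giving n6 = 1 ≠ 0.

no solution exists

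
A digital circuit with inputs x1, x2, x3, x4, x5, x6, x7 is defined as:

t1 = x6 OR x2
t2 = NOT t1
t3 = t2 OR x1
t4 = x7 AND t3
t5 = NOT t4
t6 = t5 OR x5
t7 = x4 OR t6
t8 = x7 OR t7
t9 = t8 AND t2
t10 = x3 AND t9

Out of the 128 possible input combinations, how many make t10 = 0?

112

t10 = x3 AND t9 must be 0, so at least one of x3, t9 is 0.
Enumerating the 128 input combinations, 112 give t10 = 0 and 16 give t10 = 1.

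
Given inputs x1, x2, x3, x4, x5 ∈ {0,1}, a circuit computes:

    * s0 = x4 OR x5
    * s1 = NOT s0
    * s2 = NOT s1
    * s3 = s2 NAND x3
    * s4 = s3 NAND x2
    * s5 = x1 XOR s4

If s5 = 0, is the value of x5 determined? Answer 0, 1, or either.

either

Both values of x5 occur among assignments with s5 = 0:
  x5=0: x1=0, x2=1, x3=0, x4=0, x5=0
  x5=1: x1=0, x2=1, x3=0, x4=0, x5=1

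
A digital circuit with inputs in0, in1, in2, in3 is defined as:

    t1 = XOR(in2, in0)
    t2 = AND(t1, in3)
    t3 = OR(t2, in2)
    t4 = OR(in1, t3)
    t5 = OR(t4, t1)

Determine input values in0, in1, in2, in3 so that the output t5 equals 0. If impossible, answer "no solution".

t5 = OR(t4, t1) must be 0, so both t4 = 0 and t1 = 0.
t4 = OR(in1, t3) must be 0, so both in1 = 0 and t3 = 0.
t1 = XOR(in2, in0) must be 0, so in2 and in0 are equal.
Check with in0=0, in1=0, in2=0, in3=0:
t1 = XOR(in2, in0) = XOR(0, 0) = 0
t2 = AND(t1, in3) = AND(0, 0) = 0
t3 = OR(t2, in2) = OR(0, 0) = 0
t4 = OR(in1, t3) = OR(0, 0) = 0
t5 = OR(t4, t1) = OR(0, 0) = 0
So t5 = 0 as required.

in0=0, in1=0, in2=0, in3=0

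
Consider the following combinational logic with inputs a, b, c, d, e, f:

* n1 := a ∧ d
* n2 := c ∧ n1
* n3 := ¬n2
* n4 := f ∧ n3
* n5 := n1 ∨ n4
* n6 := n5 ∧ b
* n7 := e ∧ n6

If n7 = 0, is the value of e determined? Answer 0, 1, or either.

Both values of e occur among assignments with n7 = 0:
  e=0: a=0, b=0, c=0, d=0, e=0, f=0
  e=1: a=0, b=0, c=0, d=0, e=1, f=0

either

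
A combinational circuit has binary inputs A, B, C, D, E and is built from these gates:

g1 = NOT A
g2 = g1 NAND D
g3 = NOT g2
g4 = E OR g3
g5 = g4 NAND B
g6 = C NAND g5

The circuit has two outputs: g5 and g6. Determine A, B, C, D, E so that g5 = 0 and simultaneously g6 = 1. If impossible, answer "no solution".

A=0 B=1 C=0 D=1 E=1

Check with A=0 B=1 C=0 D=1 E=1:
g1 = NOT A = NOT 0 = 1
g2 = g1 NAND D = 1 NAND 1 = 0
g3 = NOT g2 = NOT 0 = 1
g4 = E OR g3 = 1 OR 1 = 1
g5 = g4 NAND B = 1 NAND 1 = 0
g6 = C NAND g5 = 0 NAND 0 = 1
So g5 = 0 and g6 = 1.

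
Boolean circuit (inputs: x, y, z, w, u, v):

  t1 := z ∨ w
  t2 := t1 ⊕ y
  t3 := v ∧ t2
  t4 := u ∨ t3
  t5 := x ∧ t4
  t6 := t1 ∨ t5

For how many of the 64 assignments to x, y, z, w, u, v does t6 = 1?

53

t6 = t1 ∨ t5 must be 1, so at least one of t1, t5 is 1.
Enumerating the 64 input combinations, 53 give t6 = 1 and 11 give t6 = 0.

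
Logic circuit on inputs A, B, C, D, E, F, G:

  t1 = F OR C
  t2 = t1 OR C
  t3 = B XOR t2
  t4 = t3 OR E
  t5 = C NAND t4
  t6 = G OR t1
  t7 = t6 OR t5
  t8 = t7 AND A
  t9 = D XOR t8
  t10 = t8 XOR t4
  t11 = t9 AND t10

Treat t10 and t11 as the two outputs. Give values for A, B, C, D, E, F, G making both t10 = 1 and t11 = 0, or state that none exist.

Check with A=0 B=1 C=1 D=0 E=1 F=1 G=0:
t1 = F OR C = 1 OR 1 = 1
t2 = t1 OR C = 1 OR 1 = 1
t3 = B XOR t2 = 1 XOR 1 = 0
t4 = t3 OR E = 0 OR 1 = 1
t5 = C NAND t4 = 1 NAND 1 = 0
t6 = G OR t1 = 0 OR 1 = 1
t7 = t6 OR t5 = 1 OR 0 = 1
t8 = t7 AND A = 1 AND 0 = 0
t9 = D XOR t8 = 0 XOR 0 = 0
t10 = t8 XOR t4 = 0 XOR 1 = 1
t11 = t9 AND t10 = 0 AND 1 = 0
So t10 = 1 and t11 = 0.

A=0 B=1 C=1 D=0 E=1 F=1 G=0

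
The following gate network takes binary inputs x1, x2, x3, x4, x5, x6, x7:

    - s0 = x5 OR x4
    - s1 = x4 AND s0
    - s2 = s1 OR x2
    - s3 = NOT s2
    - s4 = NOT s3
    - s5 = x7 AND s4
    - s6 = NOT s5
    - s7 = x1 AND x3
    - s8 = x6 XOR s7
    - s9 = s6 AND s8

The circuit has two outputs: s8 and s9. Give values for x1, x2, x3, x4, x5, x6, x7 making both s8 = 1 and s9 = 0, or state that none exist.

Check with x1=0, x2=1, x3=0, x4=1, x5=0, x6=1, x7=1:
s0 = x5 OR x4 = 0 OR 1 = 1
s1 = x4 AND s0 = 1 AND 1 = 1
s2 = s1 OR x2 = 1 OR 1 = 1
s3 = NOT s2 = NOT 1 = 0
s4 = NOT s3 = NOT 0 = 1
s5 = x7 AND s4 = 1 AND 1 = 1
s6 = NOT s5 = NOT 1 = 0
s7 = x1 AND x3 = 0 AND 0 = 0
s8 = x6 XOR s7 = 1 XOR 0 = 1
s9 = s6 AND s8 = 0 AND 1 = 0
So s8 = 1 and s9 = 0.

x1=0, x2=1, x3=0, x4=1, x5=0, x6=1, x7=1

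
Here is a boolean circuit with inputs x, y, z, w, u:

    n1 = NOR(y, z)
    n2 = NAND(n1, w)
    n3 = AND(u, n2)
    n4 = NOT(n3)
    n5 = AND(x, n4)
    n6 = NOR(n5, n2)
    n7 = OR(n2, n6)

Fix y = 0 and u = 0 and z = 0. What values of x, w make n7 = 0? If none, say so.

n7 = OR(n2, n6) must be 0, so both n2 = 0 and n6 = 0.
Check with y = 0 and u = 0 and z = 0 and x=1, w=1:
n1 = NOR(y, z) = NOR(0, 0) = 1
n2 = NAND(n1, w) = NAND(1, 1) = 0
n3 = AND(u, n2) = AND(0, 0) = 0
n4 = NOT(n3) = NOT 0 = 1
n5 = AND(x, n4) = AND(1, 1) = 1
n6 = NOR(n5, n2) = NOR(1, 0) = 0
n7 = OR(n2, n6) = OR(0, 0) = 0
So n7 = 0.

x=1, w=1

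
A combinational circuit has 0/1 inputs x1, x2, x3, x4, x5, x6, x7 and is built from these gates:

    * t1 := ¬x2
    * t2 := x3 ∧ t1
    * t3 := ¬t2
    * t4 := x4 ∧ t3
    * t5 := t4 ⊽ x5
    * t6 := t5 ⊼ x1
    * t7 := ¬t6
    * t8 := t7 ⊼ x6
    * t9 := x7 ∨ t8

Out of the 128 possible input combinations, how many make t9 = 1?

123

t9 = x7 ∨ t8 must be 1, so at least one of x7, t8 is 1.
Enumerating the 128 input combinations, 123 give t9 = 1 and 5 give t9 = 0.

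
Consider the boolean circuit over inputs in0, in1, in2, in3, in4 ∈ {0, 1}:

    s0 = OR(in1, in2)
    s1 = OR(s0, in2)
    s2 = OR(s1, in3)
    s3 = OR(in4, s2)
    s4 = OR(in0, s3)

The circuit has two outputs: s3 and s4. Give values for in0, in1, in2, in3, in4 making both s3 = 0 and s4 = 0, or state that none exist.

Check with in0=0, in1=0, in2=0, in3=0, in4=0:
s0 = OR(in1, in2) = OR(0, 0) = 0
s1 = OR(s0, in2) = OR(0, 0) = 0
s2 = OR(s1, in3) = OR(0, 0) = 0
s3 = OR(in4, s2) = OR(0, 0) = 0
s4 = OR(in0, s3) = OR(0, 0) = 0
So s3 = 0 and s4 = 0.

in0=0, in1=0, in2=0, in3=0, in4=0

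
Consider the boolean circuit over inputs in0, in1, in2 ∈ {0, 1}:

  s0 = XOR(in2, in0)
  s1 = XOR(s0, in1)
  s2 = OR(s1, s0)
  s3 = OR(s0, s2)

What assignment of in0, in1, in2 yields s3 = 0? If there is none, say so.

in0=1 in1=0 in2=1

s3 = OR(s0, s2) must be 0, so both s0 = 0 and s2 = 0.
s0 = XOR(in2, in0) must be 0, so in2 and in0 are equal.
Check with in0=1 in1=0 in2=1:
s0 = XOR(in2, in0) = XOR(1, 1) = 0
s1 = XOR(s0, in1) = XOR(0, 0) = 0
s2 = OR(s1, s0) = OR(0, 0) = 0
s3 = OR(s0, s2) = OR(0, 0) = 0
So s3 = 0 as required.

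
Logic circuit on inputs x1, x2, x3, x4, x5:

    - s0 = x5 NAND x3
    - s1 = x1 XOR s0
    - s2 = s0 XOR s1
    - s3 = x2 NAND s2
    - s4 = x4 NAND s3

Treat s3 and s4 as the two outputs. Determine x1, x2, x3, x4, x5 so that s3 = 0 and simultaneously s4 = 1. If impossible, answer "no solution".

x1=1, x2=1, x3=1, x4=0, x5=1

Check with x1=1, x2=1, x3=1, x4=0, x5=1:
s0 = x5 NAND x3 = 1 NAND 1 = 0
s1 = x1 XOR s0 = 1 XOR 0 = 1
s2 = s0 XOR s1 = 0 XOR 1 = 1
s3 = x2 NAND s2 = 1 NAND 1 = 0
s4 = x4 NAND s3 = 0 NAND 0 = 1
So s3 = 0 and s4 = 1.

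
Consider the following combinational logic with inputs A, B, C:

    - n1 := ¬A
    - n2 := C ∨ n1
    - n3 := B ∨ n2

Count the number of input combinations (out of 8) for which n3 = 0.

n3 = B ∨ n2 must be 0, so both B = 0 and n2 = 0.
n2 = C ∨ n1 must be 0, so both C = 0 and n1 = 0.
n1 = ¬A must be 0, so A = 1.
Satisfying assignments:
  A=1, B=0, C=0

1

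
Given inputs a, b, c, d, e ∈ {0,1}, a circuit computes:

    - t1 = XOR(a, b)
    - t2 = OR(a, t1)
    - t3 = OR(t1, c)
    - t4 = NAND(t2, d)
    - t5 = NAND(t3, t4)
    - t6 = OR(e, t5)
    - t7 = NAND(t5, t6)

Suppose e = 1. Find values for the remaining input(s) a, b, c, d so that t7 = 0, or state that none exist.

a=1 b=0 c=1 d=1

Check with e = 1 and a=1, b=0, c=1, d=1:
t1 = XOR(a, b) = XOR(1, 0) = 1
t2 = OR(a, t1) = OR(1, 1) = 1
t3 = OR(t1, c) = OR(1, 1) = 1
t4 = NAND(t2, d) = NAND(1, 1) = 0
t5 = NAND(t3, t4) = NAND(1, 0) = 1
t6 = OR(e, t5) = OR(1, 1) = 1
t7 = NAND(t5, t6) = NAND(1, 1) = 0
So t7 = 0.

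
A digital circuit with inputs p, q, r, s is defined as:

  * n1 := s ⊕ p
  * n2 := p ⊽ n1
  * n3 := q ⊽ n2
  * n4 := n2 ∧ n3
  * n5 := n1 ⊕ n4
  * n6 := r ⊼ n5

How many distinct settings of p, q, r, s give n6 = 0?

n6 = r ⊼ n5 must be 0, so both r = 1 and n5 = 1.
n5 = n1 ⊕ n4 must be 1, so n1 and n4 differ.
Enumerating the 16 input combinations, 4 give n6 = 0 and 12 give n6 = 1.

4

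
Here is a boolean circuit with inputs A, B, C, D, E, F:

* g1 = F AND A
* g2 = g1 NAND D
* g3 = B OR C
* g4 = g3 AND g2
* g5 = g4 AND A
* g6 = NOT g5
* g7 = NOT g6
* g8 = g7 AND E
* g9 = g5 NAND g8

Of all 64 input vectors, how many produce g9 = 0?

9

g9 = g5 NAND g8 must be 0, so both g5 = 1 and g8 = 1.
g5 = g4 AND A must be 1, so both g4 = 1 and A = 1.
Enumerating the 64 input combinations, 9 give g9 = 0 and 55 give g9 = 1.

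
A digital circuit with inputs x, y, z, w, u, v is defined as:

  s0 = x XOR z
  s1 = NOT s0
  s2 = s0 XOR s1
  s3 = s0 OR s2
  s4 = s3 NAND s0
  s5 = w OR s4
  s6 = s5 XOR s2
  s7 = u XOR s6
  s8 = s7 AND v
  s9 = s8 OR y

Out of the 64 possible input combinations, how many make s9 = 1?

40

s9 = s8 OR y must be 1, so at least one of s8, y is 1.
Enumerating the 64 input combinations, 40 give s9 = 1 and 24 give s9 = 0.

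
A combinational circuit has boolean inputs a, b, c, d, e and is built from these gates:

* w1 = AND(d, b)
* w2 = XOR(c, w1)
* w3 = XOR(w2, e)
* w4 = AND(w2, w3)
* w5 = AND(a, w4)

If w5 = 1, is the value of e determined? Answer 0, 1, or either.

w5 = AND(a, w4) must be 1, so both a = 1 and w4 = 1.
w4 = AND(w2, w3) must be 1, so both w2 = 1 and w3 = 1.
w2 = XOR(c, w1) must be 1, so c and w1 differ.
Every assignment with w5 = 1 has e = 0; there are 4 such assignment(s).
  a=1, b=0, c=1, d=0, e=0
  a=1, b=0, c=1, d=1, e=0
  a=1, b=1, c=0, d=1, e=0
  a=1, b=1, c=1, d=0, e=0

0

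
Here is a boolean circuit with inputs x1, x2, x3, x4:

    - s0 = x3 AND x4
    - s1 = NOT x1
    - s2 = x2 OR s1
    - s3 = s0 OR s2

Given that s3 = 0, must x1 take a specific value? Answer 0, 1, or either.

s3 = s0 OR s2 must be 0, so both s0 = 0 and s2 = 0.
s0 = x3 AND x4 must be 0, so at least one of x3, x4 is 0.
Every assignment with s3 = 0 has x1 = 1; there are 3 such assignment(s).
  x1=1, x2=0, x3=0, x4=0
  x1=1, x2=0, x3=0, x4=1
  x1=1, x2=0, x3=1, x4=0

1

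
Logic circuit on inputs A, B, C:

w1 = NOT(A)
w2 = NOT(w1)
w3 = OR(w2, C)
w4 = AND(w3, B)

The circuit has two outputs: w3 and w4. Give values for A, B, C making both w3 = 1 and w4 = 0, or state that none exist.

Check with A=1, B=0, C=1:
w1 = NOT(A) = NOT 1 = 0
w2 = NOT(w1) = NOT 0 = 1
w3 = OR(w2, C) = OR(1, 1) = 1
w4 = AND(w3, B) = AND(1, 0) = 0
So w3 = 1 and w4 = 0.

A=1, B=0, C=1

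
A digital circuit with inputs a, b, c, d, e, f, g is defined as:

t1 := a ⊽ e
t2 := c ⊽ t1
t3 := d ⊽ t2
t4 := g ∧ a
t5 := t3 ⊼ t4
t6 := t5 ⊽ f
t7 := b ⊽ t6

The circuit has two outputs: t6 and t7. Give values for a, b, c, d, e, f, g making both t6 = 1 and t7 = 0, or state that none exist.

Check with a=1, b=0, c=1, d=0, e=0, f=0, g=1:
t1 = a ⊽ e = 1 ⊽ 0 = 0
t2 = c ⊽ t1 = 1 ⊽ 0 = 0
t3 = d ⊽ t2 = 0 ⊽ 0 = 1
t4 = g ∧ a = 1 ∧ 1 = 1
t5 = t3 ⊼ t4 = 1 ⊼ 1 = 0
t6 = t5 ⊽ f = 0 ⊽ 0 = 1
t7 = b ⊽ t6 = 0 ⊽ 1 = 0
So t6 = 1 and t7 = 0.

a=1, b=0, c=1, d=0, e=0, f=0, g=1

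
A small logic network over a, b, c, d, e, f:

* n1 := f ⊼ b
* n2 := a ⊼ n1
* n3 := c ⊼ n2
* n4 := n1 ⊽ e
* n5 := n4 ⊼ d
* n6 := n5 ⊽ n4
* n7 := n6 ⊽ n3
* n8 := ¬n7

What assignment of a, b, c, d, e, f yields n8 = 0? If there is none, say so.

a=0, b=0, c=1, d=1, e=1, f=0

Check with a=0, b=0, c=1, d=1, e=1, f=0:
n1 = f ⊼ b = 0 ⊼ 0 = 1
n2 = a ⊼ n1 = 0 ⊼ 1 = 1
n3 = c ⊼ n2 = 1 ⊼ 1 = 0
n4 = n1 ⊽ e = 1 ⊽ 1 = 0
n5 = n4 ⊼ d = 0 ⊼ 1 = 1
n6 = n5 ⊽ n4 = 1 ⊽ 0 = 0
n7 = n6 ⊽ n3 = 0 ⊽ 0 = 1
n8 = ¬n7 = ¬1 = 0
So n8 = 0 as required.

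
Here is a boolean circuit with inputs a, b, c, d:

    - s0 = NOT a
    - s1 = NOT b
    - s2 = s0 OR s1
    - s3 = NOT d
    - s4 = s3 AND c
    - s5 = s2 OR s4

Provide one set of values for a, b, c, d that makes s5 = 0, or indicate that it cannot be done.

s5 = s2 OR s4 must be 0, so both s2 = 0 and s4 = 0.
s2 = s0 OR s1 must be 0, so both s0 = 0 and s1 = 0.
s4 = s3 AND c must be 0, so at least one of s3, c is 0.
Check with a=1 b=1 c=0 d=0:
s0 = NOT a = NOT 1 = 0
s1 = NOT b = NOT 1 = 0
s2 = s0 OR s1 = 0 OR 0 = 0
s3 = NOT d = NOT 0 = 1
s4 = s3 AND c = 1 AND 0 = 0
s5 = s2 OR s4 = 0 OR 0 = 0
So s5 = 0 as required.

a=1 b=1 c=0 d=0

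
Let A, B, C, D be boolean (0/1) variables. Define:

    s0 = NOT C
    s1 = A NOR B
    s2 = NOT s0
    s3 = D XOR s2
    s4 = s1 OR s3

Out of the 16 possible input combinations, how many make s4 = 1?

s4 = s1 OR s3 must be 1, so at least one of s1, s3 is 1.
Enumerating the 16 input combinations, 10 give s4 = 1 and 6 give s4 = 0.

10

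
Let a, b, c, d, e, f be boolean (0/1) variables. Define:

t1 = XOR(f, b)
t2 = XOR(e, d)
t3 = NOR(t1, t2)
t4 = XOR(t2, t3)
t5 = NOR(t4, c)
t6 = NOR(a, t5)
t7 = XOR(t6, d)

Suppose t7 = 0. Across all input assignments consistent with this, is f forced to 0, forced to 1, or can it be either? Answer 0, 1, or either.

either

Both values of f occur among assignments with t7 = 0:
  f=0: a=0, b=0, c=0, d=1, e=0, f=0
  f=1: a=0, b=0, c=0, d=0, e=0, f=1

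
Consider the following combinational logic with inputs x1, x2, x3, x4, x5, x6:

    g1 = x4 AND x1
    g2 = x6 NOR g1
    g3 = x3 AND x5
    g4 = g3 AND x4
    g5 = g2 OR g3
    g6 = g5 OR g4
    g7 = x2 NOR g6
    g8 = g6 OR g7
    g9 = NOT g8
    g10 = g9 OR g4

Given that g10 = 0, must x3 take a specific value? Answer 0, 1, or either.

either

Both values of x3 occur among assignments with g10 = 0:
  x3=0: x1=0, x2=0, x3=0, x4=0, x5=0, x6=0
  x3=1: x1=0, x2=0, x3=1, x4=0, x5=0, x6=0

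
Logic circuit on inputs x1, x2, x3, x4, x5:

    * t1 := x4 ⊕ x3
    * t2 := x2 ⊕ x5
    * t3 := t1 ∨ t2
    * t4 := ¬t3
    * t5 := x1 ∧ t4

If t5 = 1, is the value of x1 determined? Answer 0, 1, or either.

t5 = x1 ∧ t4 must be 1, so both x1 = 1 and t4 = 1.
t4 = ¬t3 must be 1, so t3 = 0.
t3 = t1 ∨ t2 must be 0, so both t1 = 0 and t2 = 0.
Every assignment with t5 = 1 has x1 = 1; there are 4 such assignment(s).
  x1=1, x2=0, x3=0, x4=0, x5=0
  x1=1, x2=0, x3=1, x4=1, x5=0
  x1=1, x2=1, x3=0, x4=0, x5=1
  x1=1, x2=1, x3=1, x4=1, x5=1

1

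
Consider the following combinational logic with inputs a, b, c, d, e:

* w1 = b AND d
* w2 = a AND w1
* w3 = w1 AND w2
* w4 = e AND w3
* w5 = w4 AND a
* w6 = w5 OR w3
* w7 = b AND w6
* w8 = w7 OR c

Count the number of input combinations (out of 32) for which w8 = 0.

14

w8 = w7 OR c must be 0, so both w7 = 0 and c = 0.
Enumerating the 32 input combinations, 14 give w8 = 0 and 18 give w8 = 1.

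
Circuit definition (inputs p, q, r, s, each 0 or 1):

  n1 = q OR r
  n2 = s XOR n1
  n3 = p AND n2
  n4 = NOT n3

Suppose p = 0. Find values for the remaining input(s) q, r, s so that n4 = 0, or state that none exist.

With p = 0 fixed, none of the 8 settings of q, r, s give n4 = 0.
For example, with q=0, r=1, s=0:
n1 = q OR r = 0 OR 1 = 1
n2 = s XOR n1 = 0 XOR 1 = 1
n3 = p AND n2 = 0 AND 1 = 0
n4 = NOT n3 = NOT 0 = 1
giving n4 = 1 ≠ 0.

no solution exists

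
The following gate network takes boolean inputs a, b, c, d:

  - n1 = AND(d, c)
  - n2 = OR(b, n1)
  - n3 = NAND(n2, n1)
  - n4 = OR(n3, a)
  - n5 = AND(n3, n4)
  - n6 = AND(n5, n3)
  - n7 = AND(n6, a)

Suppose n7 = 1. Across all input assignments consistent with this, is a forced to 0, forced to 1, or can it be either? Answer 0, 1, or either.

1

n7 = AND(n6, a) must be 1, so both n6 = 1 and a = 1.
Every assignment with n7 = 1 has a = 1; there are 6 such assignment(s).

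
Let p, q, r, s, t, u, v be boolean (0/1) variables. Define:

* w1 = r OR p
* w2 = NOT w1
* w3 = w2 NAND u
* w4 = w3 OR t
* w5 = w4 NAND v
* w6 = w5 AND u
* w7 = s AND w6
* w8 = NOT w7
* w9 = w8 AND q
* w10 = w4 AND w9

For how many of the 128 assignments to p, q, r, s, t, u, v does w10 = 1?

53

w10 = w4 AND w9 must be 1, so both w4 = 1 and w9 = 1.
Enumerating the 128 input combinations, 53 give w10 = 1 and 75 give w10 = 0.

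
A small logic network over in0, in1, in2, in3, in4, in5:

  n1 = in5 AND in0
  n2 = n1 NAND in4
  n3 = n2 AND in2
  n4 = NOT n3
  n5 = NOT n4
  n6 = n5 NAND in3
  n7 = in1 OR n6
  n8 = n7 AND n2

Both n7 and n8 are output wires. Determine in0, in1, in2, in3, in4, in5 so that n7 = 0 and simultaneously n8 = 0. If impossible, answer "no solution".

in0=1, in1=0, in2=1, in3=1, in4=0, in5=1

Check with in0=1, in1=0, in2=1, in3=1, in4=0, in5=1:
n1 = in5 AND in0 = 1 AND 1 = 1
n2 = n1 NAND in4 = 1 NAND 0 = 1
n3 = n2 AND in2 = 1 AND 1 = 1
n4 = NOT n3 = NOT 1 = 0
n5 = NOT n4 = NOT 0 = 1
n6 = n5 NAND in3 = 1 NAND 1 = 0
n7 = in1 OR n6 = 0 OR 0 = 0
n8 = n7 AND n2 = 0 AND 1 = 0
So n7 = 0 and n8 = 0.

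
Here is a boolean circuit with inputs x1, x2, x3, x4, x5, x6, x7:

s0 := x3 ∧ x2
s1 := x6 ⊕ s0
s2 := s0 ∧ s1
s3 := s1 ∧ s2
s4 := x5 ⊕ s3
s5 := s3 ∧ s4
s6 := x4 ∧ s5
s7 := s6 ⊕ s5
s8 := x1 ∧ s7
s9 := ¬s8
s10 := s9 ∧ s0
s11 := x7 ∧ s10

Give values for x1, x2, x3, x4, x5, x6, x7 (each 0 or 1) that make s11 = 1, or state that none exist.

x1=0, x2=1, x3=1, x4=0, x5=0, x6=1, x7=1

s11 = x7 ∧ s10 must be 1, so both x7 = 1 and s10 = 1.
s10 = s9 ∧ s0 must be 1, so both s9 = 1 and s0 = 1.
s9 = ¬s8 must be 1, so s8 = 0.
Check with x1=0, x2=1, x3=1, x4=0, x5=0, x6=1, x7=1:
s0 = x3 ∧ x2 = 1 ∧ 1 = 1
s1 = x6 ⊕ s0 = 1 ⊕ 1 = 0
s2 = s0 ∧ s1 = 1 ∧ 0 = 0
s3 = s1 ∧ s2 = 0 ∧ 0 = 0
s4 = x5 ⊕ s3 = 0 ⊕ 0 = 0
s5 = s3 ∧ s4 = 0 ∧ 0 = 0
s6 = x4 ∧ s5 = 0 ∧ 0 = 0
s7 = s6 ⊕ s5 = 0 ⊕ 0 = 0
s8 = x1 ∧ s7 = 0 ∧ 0 = 0
s9 = ¬s8 = ¬0 = 1
s10 = s9 ∧ s0 = 1 ∧ 1 = 1
s11 = x7 ∧ s10 = 1 ∧ 1 = 1
So s11 = 1 as required.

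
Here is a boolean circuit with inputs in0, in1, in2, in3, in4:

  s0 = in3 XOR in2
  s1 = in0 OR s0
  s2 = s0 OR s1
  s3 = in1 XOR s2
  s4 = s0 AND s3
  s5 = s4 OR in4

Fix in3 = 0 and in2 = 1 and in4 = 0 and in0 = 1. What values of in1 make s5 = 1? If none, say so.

s5 = s4 OR in4 must be 1, so at least one of s4, in4 is 1.
Check with in3 = 0 and in2 = 1 and in4 = 0 and in0 = 1 and in1=0:
s0 = in3 XOR in2 = 0 XOR 1 = 1
s1 = in0 OR s0 = 1 OR 1 = 1
s2 = s0 OR s1 = 1 OR 1 = 1
s3 = in1 XOR s2 = 0 XOR 1 = 1
s4 = s0 AND s3 = 1 AND 1 = 1
s5 = s4 OR in4 = 1 OR 0 = 1
So s5 = 1.

in1=0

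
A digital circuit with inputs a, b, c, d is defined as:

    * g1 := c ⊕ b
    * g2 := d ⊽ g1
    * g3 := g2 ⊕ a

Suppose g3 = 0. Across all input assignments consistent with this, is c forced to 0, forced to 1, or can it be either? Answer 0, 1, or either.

either

Both values of c occur among assignments with g3 = 0:
  c=0: a=0, b=0, c=0, d=1
  c=1: a=0, b=0, c=1, d=0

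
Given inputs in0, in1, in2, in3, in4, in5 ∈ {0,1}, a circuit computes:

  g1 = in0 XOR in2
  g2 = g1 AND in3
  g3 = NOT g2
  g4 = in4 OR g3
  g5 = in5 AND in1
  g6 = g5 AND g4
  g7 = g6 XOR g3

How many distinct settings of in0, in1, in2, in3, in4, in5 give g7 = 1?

38

g7 = g6 XOR g3 must be 1, so g6 and g3 differ.
Enumerating the 64 input combinations, 38 give g7 = 1 and 26 give g7 = 0.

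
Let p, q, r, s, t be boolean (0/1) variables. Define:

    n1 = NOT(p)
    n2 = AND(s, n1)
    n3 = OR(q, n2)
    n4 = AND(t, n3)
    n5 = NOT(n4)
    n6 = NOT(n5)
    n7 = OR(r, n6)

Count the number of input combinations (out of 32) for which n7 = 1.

21

n7 = OR(r, n6) must be 1, so at least one of r, n6 is 1.
Enumerating the 32 input combinations, 21 give n7 = 1 and 11 give n7 = 0.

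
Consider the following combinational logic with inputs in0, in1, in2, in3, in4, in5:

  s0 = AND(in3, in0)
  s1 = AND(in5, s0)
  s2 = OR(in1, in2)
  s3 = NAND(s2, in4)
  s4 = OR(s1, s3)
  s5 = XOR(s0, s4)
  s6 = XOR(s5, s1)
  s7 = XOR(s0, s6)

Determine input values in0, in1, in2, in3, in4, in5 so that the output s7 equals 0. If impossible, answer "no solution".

in0=0 in1=1 in2=1 in3=0 in4=1 in5=0

Check with in0=0 in1=1 in2=1 in3=0 in4=1 in5=0:
s0 = AND(in3, in0) = AND(0, 0) = 0
s1 = AND(in5, s0) = AND(0, 0) = 0
s2 = OR(in1, in2) = OR(1, 1) = 1
s3 = NAND(s2, in4) = NAND(1, 1) = 0
s4 = OR(s1, s3) = OR(0, 0) = 0
s5 = XOR(s0, s4) = XOR(0, 0) = 0
s6 = XOR(s5, s1) = XOR(0, 0) = 0
s7 = XOR(s0, s6) = XOR(0, 0) = 0
So s7 = 0 as required.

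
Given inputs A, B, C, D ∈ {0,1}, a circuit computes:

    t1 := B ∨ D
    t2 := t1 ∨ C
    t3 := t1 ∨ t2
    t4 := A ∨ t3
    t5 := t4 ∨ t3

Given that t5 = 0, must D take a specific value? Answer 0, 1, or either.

t5 = t4 ∨ t3 must be 0, so both t4 = 0 and t3 = 0.
Every assignment with t5 = 0 has D = 0; there are 1 such assignment(s).
  A=0, B=0, C=0, D=0

0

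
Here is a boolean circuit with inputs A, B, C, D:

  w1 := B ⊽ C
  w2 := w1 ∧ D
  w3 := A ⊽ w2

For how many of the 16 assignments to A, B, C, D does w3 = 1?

7

w3 = A ⊽ w2 must be 1, so both A = 0 and w2 = 0.
w2 = w1 ∧ D must be 0, so at least one of w1, D is 0.
Enumerating the 16 input combinations, 7 give w3 = 1 and 9 give w3 = 0.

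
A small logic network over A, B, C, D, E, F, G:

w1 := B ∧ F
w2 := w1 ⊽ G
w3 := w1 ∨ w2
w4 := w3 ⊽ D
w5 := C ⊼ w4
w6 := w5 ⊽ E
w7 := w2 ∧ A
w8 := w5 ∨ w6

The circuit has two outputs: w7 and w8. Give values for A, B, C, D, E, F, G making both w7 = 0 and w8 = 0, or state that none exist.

Check with A=1 B=0 C=1 D=0 E=1 F=0 G=1:
w1 = B ∧ F = 0 ∧ 0 = 0
w2 = w1 ⊽ G = 0 ⊽ 1 = 0
w3 = w1 ∨ w2 = 0 ∨ 0 = 0
w4 = w3 ⊽ D = 0 ⊽ 0 = 1
w5 = C ⊼ w4 = 1 ⊼ 1 = 0
w6 = w5 ⊽ E = 0 ⊽ 1 = 0
w7 = w2 ∧ A = 0 ∧ 1 = 0
w8 = w5 ∨ w6 = 0 ∨ 0 = 0
So w7 = 0 and w8 = 0.

A=1 B=0 C=1 D=0 E=1 F=0 G=1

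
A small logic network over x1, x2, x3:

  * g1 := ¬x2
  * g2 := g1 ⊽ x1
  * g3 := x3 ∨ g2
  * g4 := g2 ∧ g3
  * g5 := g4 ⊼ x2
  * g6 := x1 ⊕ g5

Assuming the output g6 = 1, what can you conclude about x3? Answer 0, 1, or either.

Both values of x3 occur among assignments with g6 = 1:
  x3=0: x1=0, x2=0, x3=0
  x3=1: x1=0, x2=0, x3=1

either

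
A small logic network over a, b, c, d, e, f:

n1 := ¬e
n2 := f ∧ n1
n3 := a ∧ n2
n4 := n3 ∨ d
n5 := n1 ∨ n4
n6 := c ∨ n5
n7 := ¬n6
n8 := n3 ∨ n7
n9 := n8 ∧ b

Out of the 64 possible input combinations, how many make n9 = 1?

8

n9 = n8 ∧ b must be 1, so both n8 = 1 and b = 1.
Enumerating the 64 input combinations, 8 give n9 = 1 and 56 give n9 = 0.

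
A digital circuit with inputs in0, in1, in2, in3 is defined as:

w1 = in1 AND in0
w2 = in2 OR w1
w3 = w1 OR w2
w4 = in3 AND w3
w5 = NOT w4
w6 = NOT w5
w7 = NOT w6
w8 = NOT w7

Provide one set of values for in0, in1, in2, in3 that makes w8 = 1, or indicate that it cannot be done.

in0=0, in1=0, in2=1, in3=1

w8 = NOT w7 must be 1, so w7 = 0.
w7 = NOT w6 must be 0, so w6 = 1.
Check with in0=0, in1=0, in2=1, in3=1:
w1 = in1 AND in0 = 0 AND 0 = 0
w2 = in2 OR w1 = 1 OR 0 = 1
w3 = w1 OR w2 = 0 OR 1 = 1
w4 = in3 AND w3 = 1 AND 1 = 1
w5 = NOT w4 = NOT 1 = 0
w6 = NOT w5 = NOT 0 = 1
w7 = NOT w6 = NOT 1 = 0
w8 = NOT w7 = NOT 0 = 1
So w8 = 1 as required.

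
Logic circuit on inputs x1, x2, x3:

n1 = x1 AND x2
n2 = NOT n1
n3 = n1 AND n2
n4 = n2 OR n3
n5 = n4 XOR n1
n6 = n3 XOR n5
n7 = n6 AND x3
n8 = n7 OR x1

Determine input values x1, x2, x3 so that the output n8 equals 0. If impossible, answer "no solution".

x1=0 x2=1 x3=0

n8 = n7 OR x1 must be 0, so both n7 = 0 and x1 = 0.
n7 = n6 AND x3 must be 0, so at least one of n6, x3 is 0.
Check with x1=0 x2=1 x3=0:
n1 = x1 AND x2 = 0 AND 1 = 0
n2 = NOT n1 = NOT 0 = 1
n3 = n1 AND n2 = 0 AND 1 = 0
n4 = n2 OR n3 = 1 OR 0 = 1
n5 = n4 XOR n1 = 1 XOR 0 = 1
n6 = n3 XOR n5 = 0 XOR 1 = 1
n7 = n6 AND x3 = 1 AND 0 = 0
n8 = n7 OR x1 = 0 OR 0 = 0
So n8 = 0 as required.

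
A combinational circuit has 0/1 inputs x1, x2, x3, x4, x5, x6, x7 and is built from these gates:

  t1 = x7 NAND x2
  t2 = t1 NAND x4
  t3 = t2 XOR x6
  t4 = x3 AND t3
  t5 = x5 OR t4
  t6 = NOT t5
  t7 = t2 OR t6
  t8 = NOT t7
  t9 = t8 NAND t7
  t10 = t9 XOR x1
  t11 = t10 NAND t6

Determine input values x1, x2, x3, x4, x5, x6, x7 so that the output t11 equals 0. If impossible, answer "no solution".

t11 = t10 NAND t6 must be 0, so both t10 = 1 and t6 = 1.
t10 = t9 XOR x1 must be 1, so t9 and x1 differ.
Check with x1=0, x2=1, x3=0, x4=0, x5=0, x6=1, x7=1:
t1 = x7 NAND x2 = 1 NAND 1 = 0
t2 = t1 NAND x4 = 0 NAND 0 = 1
t3 = t2 XOR x6 = 1 XOR 1 = 0
t4 = x3 AND t3 = 0 AND 0 = 0
t5 = x5 OR t4 = 0 OR 0 = 0
t6 = NOT t5 = NOT 0 = 1
t7 = t2 OR t6 = 1 OR 1 = 1
t8 = NOT t7 = NOT 1 = 0
t9 = t8 NAND t7 = 0 NAND 1 = 1
t10 = t9 XOR x1 = 1 XOR 0 = 1
t11 = t10 NAND t6 = 1 NAND 1 = 0
So t11 = 0 as required.

x1=0, x2=1, x3=0, x4=0, x5=0, x6=1, x7=1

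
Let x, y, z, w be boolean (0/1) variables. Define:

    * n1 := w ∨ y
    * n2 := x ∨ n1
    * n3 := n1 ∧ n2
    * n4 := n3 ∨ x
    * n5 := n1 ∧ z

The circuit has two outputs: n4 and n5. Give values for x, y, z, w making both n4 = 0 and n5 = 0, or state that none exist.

Check with x=0 y=0 z=1 w=0:
n1 = w ∨ y = 0 ∨ 0 = 0
n2 = x ∨ n1 = 0 ∨ 0 = 0
n3 = n1 ∧ n2 = 0 ∧ 0 = 0
n4 = n3 ∨ x = 0 ∨ 0 = 0
n5 = n1 ∧ z = 0 ∧ 1 = 0
So n4 = 0 and n5 = 0.

x=0 y=0 z=1 w=0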